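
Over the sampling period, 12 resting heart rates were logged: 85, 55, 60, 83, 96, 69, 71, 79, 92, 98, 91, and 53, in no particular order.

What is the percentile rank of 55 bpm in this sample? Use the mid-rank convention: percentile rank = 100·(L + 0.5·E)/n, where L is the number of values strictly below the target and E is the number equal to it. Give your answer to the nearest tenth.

12.5

Sorted: 53, 55, 60, 69, 71, 79, 83, 85, 91, 92, 96, 98.
Count below 55: L = 1; count equal: E = 1; n = 12.
Percentile rank = 100·(1 + 0.5·1)/12 = 100·1.5/12 = 12.5.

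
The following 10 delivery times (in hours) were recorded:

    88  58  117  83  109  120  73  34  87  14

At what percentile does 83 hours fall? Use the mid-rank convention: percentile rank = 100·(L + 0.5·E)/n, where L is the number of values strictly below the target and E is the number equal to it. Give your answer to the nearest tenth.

45.0

Sorted: 14, 34, 58, 73, 83, 87, 88, 109, 117, 120.
Count below 83: L = 4; count equal: E = 1; n = 10.
Percentile rank = 100·(4 + 0.5·1)/10 = 100·4.5/10 = 45.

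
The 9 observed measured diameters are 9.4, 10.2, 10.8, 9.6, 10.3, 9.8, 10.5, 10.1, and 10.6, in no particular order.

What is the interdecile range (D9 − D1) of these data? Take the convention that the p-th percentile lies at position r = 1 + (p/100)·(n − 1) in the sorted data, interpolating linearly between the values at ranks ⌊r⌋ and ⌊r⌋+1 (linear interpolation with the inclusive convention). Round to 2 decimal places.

1.08

Sorted: 9.4, 9.6, 9.8, 10.1, 10.2, 10.3, 10.5, 10.6, 10.8.
n = 9.
P10: r = 1.8; ranks 1–2 are 9.4, 9.6; interpolating gives 9.56.
P90: r = 8.2; ranks 8–9 are 10.6, 10.8; interpolating gives 10.64.
Difference: 10.64 − 9.56 = 1.08.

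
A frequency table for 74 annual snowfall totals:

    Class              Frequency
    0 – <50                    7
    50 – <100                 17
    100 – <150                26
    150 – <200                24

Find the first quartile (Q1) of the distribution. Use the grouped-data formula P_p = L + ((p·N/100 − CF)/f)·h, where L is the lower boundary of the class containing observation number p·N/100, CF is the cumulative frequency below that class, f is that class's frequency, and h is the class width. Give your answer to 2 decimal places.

83.82

N = 74; target position k = 25/100 · 74 = 18.5.
Cumulative frequencies: 7, 24, 50, 74.
Observation 18.5 falls in the class 50 – <100.
L = 50, CF = 7, f = 17, h = 50.
P25 = 50 + ((18.5 − 7)/17)·50 = 50 + 33.8235 = 83.8235.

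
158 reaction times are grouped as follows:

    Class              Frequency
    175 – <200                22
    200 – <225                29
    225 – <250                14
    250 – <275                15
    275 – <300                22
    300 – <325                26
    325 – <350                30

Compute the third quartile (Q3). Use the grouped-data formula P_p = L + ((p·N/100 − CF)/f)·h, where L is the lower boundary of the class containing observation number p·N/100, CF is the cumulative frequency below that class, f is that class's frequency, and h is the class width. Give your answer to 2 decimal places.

N = 158; target position k = 75/100 · 158 = 118.5.
Cumulative frequencies: 22, 51, 65, 80, 102, 128, 158.
Observation 118.5 falls in the class 300 – <325.
L = 300, CF = 102, f = 26, h = 25.
P75 = 300 + ((118.5 − 102)/26)·25 = 300 + 15.8654 = 315.865.

315.87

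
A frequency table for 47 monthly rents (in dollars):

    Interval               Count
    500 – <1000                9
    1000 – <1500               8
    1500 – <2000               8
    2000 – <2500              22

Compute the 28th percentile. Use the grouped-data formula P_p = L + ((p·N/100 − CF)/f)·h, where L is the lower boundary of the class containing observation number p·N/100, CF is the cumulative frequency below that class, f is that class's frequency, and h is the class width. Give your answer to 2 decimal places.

N = 47; target position k = 28/100 · 47 = 13.16.
Cumulative frequencies: 9, 17, 25, 47.
Observation 13.16 falls in the class 1000 – <1500.
L = 1000, CF = 9, f = 8, h = 500.
P28 = 1000 + ((13.16 − 9)/8)·500 = 1000 + 260 = 1260.

1260.00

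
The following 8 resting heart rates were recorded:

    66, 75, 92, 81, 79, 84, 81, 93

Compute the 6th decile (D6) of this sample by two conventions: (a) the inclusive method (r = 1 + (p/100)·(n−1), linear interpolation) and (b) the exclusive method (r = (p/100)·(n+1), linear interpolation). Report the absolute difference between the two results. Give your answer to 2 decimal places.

Sorted: 66, 75, 79, 81, 81, 84, 92, 93.
n = 8.
(a) r = 5.2; between ranks 5 (81) and 6 (84): 81.6.
(b) r = 5.4; between ranks 5 (81) and 6 (84): 82.2.
|81.6 − 82.2| = 0.6.

0.60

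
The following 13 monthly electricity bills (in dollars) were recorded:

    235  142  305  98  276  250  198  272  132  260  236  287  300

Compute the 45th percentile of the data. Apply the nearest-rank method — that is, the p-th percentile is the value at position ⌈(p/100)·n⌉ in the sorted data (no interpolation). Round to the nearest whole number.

236

Sorted: 98, 132, 142, 198, 235, 236, 250, 260, 272, 276, 287, 300, 305.
n = 13.
Position = ⌈45/100 · 13⌉ = ⌈5.85⌉ = 6.
The value at rank 6 is 236.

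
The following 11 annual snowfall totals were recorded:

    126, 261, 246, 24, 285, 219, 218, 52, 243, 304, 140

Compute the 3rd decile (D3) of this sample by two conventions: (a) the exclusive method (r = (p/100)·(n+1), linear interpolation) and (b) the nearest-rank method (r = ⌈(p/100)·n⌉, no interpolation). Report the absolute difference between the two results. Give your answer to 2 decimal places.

Sorted: 24, 52, 126, 140, 218, 219, 243, 246, 261, 285, 304.
n = 11.
(a) r = 3.6; between ranks 3 (126) and 4 (140): 134.4.
(b) the nearest-rank method: rank 4 → 140.
|134.4 − 140| = 5.6.

5.60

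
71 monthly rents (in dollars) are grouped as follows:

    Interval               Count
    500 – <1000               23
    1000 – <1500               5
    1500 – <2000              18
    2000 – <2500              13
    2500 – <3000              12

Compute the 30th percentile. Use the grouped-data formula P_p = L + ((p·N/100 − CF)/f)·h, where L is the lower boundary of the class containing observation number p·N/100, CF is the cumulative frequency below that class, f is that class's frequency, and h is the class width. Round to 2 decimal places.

963.04

N = 71; target position k = 30/100 · 71 = 21.3.
Cumulative frequencies: 23, 28, 46, 59, 71.
Observation 21.3 falls in the class 500 – <1000.
L = 500, CF = 0, f = 23, h = 500.
P30 = 500 + ((21.3 − 0)/23)·500 = 500 + 463.043 = 963.043.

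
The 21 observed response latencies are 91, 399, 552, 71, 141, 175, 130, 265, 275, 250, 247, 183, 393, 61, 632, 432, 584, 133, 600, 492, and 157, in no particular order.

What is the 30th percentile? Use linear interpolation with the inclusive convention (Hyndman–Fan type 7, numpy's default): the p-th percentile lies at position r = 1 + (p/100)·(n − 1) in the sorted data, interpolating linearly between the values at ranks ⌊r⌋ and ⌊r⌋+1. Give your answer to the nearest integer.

Sorted: 61, 71, 91, 130, 133, 141, 157, 175, 183, 247, 250, 265, 275, 393, 399, 432, 492, 552, 584, 600, 632.
n = 21.
r = 1 + (30/100)·(21 − 1) = 1 + 6 = 7.
r is an integer, so P30 is the value at rank 7: 157.

157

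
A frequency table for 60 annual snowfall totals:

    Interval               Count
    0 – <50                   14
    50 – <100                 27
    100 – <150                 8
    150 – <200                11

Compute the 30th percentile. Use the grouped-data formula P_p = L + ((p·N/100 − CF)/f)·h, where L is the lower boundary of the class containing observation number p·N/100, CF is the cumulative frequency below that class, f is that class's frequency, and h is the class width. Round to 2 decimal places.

N = 60; target position k = 30/100 · 60 = 18.
Cumulative frequencies: 14, 41, 49, 60.
Observation 18 falls in the class 50 – <100.
L = 50, CF = 14, f = 27, h = 50.
P30 = 50 + ((18 − 14)/27)·50 = 50 + 7.40741 = 57.4074.

57.41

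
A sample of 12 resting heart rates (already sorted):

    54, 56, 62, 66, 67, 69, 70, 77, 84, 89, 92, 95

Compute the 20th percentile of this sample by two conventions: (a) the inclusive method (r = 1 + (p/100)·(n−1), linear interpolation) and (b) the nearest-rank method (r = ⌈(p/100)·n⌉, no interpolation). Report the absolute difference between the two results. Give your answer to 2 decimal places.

n = 12.
(a) r = 3.2; between ranks 3 (62) and 4 (66): 62.8.
(b) the nearest-rank method: rank 3 → 62.
|62.8 − 62| = 0.8.

0.80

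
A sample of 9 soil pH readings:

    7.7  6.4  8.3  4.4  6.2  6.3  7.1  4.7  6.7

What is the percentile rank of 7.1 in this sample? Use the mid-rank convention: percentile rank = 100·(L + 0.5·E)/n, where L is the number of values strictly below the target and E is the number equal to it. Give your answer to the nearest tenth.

Sorted: 4.4, 4.7, 6.2, 6.3, 6.4, 6.7, 7.1, 7.7, 8.3.
Count below 7.1: L = 6; count equal: E = 1; n = 9.
Percentile rank = 100·(6 + 0.5·1)/9 = 100·6.5/9 = 72.22.

72.2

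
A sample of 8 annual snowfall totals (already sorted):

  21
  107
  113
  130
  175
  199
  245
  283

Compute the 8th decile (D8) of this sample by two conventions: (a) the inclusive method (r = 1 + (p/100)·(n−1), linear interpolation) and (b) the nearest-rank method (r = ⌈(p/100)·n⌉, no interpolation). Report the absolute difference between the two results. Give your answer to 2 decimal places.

n = 8.
(a) r = 6.6; between ranks 6 (199) and 7 (245): 226.6.
(b) the nearest-rank method: rank 7 → 245.
|226.6 − 245| = 18.4.

18.40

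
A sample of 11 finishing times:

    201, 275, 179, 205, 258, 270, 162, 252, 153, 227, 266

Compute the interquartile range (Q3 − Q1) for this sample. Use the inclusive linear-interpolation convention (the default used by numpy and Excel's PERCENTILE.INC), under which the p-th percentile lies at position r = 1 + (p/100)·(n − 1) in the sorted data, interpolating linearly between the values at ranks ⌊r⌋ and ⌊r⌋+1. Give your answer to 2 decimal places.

Sorted: 153, 162, 179, 201, 205, 227, 252, 258, 266, 270, 275.
n = 11.
P25: r = 3.5; ranks 3–4 are 179, 201; interpolating gives 190.
P75: r = 8.5; ranks 8–9 are 258, 266; interpolating gives 262.
Difference: 262 − 190 = 72.

72.00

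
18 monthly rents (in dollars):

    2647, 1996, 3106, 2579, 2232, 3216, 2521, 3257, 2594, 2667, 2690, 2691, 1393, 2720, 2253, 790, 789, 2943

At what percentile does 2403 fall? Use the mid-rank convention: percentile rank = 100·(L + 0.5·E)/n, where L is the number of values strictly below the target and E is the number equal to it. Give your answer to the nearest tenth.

Sorted: 789, 790, 1393, 1996, 2232, 2253, 2521, 2579, 2594, 2647, 2667, 2690, 2691, 2720, 2943, 3106, 3216, 3257.
Count below 2403: L = 6; count equal: E = 0; n = 18.
Percentile rank = 100·(6 + 0.5·0)/18 = 100·6/18 = 33.33.

33.3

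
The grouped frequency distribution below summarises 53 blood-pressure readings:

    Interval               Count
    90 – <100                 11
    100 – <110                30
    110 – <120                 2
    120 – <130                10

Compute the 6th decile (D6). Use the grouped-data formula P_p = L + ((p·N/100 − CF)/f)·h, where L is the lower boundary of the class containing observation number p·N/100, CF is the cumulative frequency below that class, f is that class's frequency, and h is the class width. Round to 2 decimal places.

N = 53; target position k = 60/100 · 53 = 31.8.
Cumulative frequencies: 11, 41, 43, 53.
Observation 31.8 falls in the class 100 – <110.
L = 100, CF = 11, f = 30, h = 10.
P60 = 100 + ((31.8 − 11)/30)·10 = 100 + 6.93333 = 106.933.

106.93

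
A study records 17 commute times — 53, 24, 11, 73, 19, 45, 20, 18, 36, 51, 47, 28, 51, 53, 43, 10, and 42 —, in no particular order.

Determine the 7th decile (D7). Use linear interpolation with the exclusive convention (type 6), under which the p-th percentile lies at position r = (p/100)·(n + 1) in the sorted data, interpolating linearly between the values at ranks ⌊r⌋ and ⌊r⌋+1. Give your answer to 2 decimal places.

49.40

Sorted: 10, 11, 18, 19, 20, 24, 28, 36, 42, 43, 45, 47, 51, 51, 53, 53, 73.
n = 17.
r = (70/100)·(17 + 1) = 12.6.
Rank 12 is 47 and rank 13 is 51.
Interpolate: 47 + 0.6·(51 − 47) = 47 + 0.6·4 = 49.4.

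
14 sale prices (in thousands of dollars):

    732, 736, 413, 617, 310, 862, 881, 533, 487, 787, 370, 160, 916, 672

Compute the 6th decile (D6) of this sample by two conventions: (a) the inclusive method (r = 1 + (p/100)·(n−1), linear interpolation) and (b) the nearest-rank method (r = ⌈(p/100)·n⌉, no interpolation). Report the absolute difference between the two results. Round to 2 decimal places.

12.00

Sorted: 160, 310, 370, 413, 487, 533, 617, 672, 732, 736, 787, 862, 881, 916.
n = 14.
(a) r = 8.8; between ranks 8 (672) and 9 (732): 720.
(b) the nearest-rank method: rank 9 → 732.
|720 − 732| = 12.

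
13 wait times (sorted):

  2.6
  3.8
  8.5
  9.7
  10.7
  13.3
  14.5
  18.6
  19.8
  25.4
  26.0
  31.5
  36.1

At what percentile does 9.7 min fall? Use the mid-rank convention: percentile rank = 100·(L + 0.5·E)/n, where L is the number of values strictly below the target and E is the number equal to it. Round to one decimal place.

Count below 9.7: L = 3; count equal: E = 1; n = 13.
Percentile rank = 100·(3 + 0.5·1)/13 = 100·3.5/13 = 26.92.

26.9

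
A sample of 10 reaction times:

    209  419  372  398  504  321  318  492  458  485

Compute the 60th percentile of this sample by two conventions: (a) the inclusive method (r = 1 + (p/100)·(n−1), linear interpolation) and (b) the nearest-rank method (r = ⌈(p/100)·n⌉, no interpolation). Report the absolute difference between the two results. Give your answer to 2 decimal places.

Sorted: 209, 318, 321, 372, 398, 419, 458, 485, 492, 504.
n = 10.
(a) r = 6.4; between ranks 6 (419) and 7 (458): 434.6.
(b) the nearest-rank method: rank 6 → 419.
|434.6 − 419| = 15.6.

15.60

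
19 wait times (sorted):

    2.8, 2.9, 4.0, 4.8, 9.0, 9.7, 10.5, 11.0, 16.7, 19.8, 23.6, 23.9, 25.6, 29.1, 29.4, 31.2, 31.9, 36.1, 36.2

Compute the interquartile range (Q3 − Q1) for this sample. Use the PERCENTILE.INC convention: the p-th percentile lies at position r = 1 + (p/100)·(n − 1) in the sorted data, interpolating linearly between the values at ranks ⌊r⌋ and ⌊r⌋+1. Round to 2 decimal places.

n = 19.
P25: r = 5.5; ranks 5–6 are 9.0, 9.7; interpolating gives 9.35.
P75: r = 14.5; ranks 14–15 are 29.1, 29.4; interpolating gives 29.25.
Difference: 29.25 − 9.35 = 19.9.

19.90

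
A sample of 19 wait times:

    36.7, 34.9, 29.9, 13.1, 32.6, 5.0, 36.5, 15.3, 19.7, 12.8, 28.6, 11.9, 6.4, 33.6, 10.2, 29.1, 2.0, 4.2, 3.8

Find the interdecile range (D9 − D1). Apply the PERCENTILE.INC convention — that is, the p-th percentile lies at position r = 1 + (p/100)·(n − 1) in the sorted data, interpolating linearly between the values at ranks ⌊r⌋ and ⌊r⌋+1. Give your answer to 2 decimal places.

Sorted: 2.0, 3.8, 4.2, 5.0, 6.4, 10.2, 11.9, 12.8, 13.1, 15.3, 19.7, 28.6, 29.1, 29.9, 32.6, 33.6, 34.9, 36.5, 36.7.
n = 19.
P10: r = 2.8; ranks 2–3 are 3.8, 4.2; interpolating gives 4.12.
P90: r = 17.2; ranks 17–18 are 34.9, 36.5; interpolating gives 35.22.
Difference: 35.22 − 4.12 = 31.1.

31.10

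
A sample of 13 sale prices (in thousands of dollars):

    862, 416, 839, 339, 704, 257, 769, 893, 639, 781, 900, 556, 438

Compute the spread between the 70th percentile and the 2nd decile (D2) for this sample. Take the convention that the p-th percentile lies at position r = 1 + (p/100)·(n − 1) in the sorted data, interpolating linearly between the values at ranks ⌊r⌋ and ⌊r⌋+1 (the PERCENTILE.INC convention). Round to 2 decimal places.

379.40

Sorted: 257, 339, 416, 438, 556, 639, 704, 769, 781, 839, 862, 893, 900.
n = 13.
P20: r = 3.4; ranks 3–4 are 416, 438; interpolating gives 424.8.
P70: r = 9.4; ranks 9–10 are 781, 839; interpolating gives 804.2.
Difference: 804.2 − 424.8 = 379.4.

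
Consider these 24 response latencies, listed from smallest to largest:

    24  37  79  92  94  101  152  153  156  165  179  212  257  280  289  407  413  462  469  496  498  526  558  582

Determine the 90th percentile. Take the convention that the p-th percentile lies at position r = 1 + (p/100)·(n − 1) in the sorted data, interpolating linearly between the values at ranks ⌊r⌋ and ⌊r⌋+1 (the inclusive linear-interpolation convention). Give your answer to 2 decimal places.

n = 24.
r = 1 + (90/100)·(24 − 1) = 1 + 20.7 = 21.7.
Rank 21 is 498 and rank 22 is 526.
Interpolate: 498 + 0.7·(526 − 498) = 498 + 0.7·28 = 517.6.

517.60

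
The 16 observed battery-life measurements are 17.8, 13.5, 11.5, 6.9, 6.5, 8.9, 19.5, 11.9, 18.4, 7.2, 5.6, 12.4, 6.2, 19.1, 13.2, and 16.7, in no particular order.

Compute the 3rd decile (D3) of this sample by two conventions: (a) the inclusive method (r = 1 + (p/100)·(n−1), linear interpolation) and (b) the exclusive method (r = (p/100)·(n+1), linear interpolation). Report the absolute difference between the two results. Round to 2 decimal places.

0.68

Sorted: 5.6, 6.2, 6.5, 6.9, 7.2, 8.9, 11.5, 11.9, 12.4, 13.2, 13.5, 16.7, 17.8, 18.4, 19.1, 19.5.
n = 16.
(a) r = 5.5; between ranks 5 (7.2) and 6 (8.9): 8.05.
(b) r = 5.1; between ranks 5 (7.2) and 6 (8.9): 7.37.
|8.05 − 7.37| = 0.68.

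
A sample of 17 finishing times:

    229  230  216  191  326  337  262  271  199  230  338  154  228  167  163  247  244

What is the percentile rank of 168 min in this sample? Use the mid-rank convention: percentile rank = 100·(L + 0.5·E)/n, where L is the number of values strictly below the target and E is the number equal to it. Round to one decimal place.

17.6

Sorted: 154, 163, 167, 191, 199, 216, 228, 229, 230, 230, 244, 247, 262, 271, 326, 337, 338.
Count below 168: L = 3; count equal: E = 0; n = 17.
Percentile rank = 100·(3 + 0.5·0)/17 = 100·3/17 = 17.65.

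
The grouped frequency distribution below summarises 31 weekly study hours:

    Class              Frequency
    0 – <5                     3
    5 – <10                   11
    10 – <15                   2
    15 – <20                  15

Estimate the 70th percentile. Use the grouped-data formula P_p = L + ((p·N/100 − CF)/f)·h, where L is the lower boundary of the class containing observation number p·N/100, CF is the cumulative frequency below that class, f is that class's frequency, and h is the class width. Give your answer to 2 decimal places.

N = 31; target position k = 70/100 · 31 = 21.7.
Cumulative frequencies: 3, 14, 16, 31.
Observation 21.7 falls in the class 15 – <20.
L = 15, CF = 16, f = 15, h = 5.
P70 = 15 + ((21.7 − 16)/15)·5 = 15 + 1.9 = 16.9.

16.90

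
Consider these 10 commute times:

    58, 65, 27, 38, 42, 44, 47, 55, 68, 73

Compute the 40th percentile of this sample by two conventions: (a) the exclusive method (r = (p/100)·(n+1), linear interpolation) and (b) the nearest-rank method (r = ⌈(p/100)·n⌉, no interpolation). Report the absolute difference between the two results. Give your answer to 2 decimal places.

1.20

Sorted: 27, 38, 42, 44, 47, 55, 58, 65, 68, 73.
n = 10.
(a) r = 4.4; between ranks 4 (44) and 5 (47): 45.2.
(b) the nearest-rank method: rank 4 → 44.
|45.2 − 44| = 1.2.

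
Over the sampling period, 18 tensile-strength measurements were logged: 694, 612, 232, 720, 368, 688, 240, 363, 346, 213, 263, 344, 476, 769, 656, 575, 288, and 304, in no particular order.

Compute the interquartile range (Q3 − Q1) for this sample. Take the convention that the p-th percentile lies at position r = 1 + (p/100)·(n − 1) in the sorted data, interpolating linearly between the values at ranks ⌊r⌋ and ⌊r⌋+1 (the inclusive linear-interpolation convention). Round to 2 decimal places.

Sorted: 213, 232, 240, 263, 288, 304, 344, 346, 363, 368, 476, 575, 612, 656, 688, 694, 720, 769.
n = 18.
P25: r = 5.25; ranks 5–6 are 288, 304; interpolating gives 292.
P75: r = 13.75; ranks 13–14 are 612, 656; interpolating gives 645.
Difference: 645 − 292 = 353.

353.00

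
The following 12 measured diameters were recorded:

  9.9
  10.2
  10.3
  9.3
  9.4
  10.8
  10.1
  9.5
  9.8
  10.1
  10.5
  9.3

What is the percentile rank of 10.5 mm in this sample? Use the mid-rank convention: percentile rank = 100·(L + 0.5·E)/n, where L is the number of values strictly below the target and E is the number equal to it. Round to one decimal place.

Sorted: 9.3, 9.3, 9.4, 9.5, 9.8, 9.9, 10.1, 10.1, 10.2, 10.3, 10.5, 10.8.
Count below 10.5: L = 10; count equal: E = 1; n = 12.
Percentile rank = 100·(10 + 0.5·1)/12 = 100·10.5/12 = 87.5.

87.5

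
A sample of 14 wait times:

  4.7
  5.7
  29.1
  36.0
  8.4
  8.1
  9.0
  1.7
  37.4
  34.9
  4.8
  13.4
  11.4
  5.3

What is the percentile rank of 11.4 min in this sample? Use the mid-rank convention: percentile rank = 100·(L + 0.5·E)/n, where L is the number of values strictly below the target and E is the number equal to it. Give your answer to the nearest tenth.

60.7

Sorted: 1.7, 4.7, 4.8, 5.3, 5.7, 8.1, 8.4, 9.0, 11.4, 13.4, 29.1, 34.9, 36.0, 37.4.
Count below 11.4: L = 8; count equal: E = 1; n = 14.
Percentile rank = 100·(8 + 0.5·1)/14 = 100·8.5/14 = 60.71.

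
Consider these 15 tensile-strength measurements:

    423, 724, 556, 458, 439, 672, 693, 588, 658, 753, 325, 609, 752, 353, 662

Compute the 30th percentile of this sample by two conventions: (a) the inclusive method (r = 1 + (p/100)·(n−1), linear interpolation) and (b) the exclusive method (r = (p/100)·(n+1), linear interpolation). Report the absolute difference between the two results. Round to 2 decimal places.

23.40

Sorted: 325, 353, 423, 439, 458, 556, 588, 609, 658, 662, 672, 693, 724, 752, 753.
n = 15.
(a) r = 5.2; between ranks 5 (458) and 6 (556): 477.6.
(b) r = 4.8; between ranks 4 (439) and 5 (458): 454.2.
|477.6 − 454.2| = 23.4.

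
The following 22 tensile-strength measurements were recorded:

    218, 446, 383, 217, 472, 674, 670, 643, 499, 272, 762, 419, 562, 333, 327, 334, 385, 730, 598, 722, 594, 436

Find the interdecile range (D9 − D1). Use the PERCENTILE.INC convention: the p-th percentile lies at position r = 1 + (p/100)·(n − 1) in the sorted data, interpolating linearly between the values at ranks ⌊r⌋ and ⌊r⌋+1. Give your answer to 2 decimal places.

439.70

Sorted: 217, 218, 272, 327, 333, 334, 383, 385, 419, 436, 446, 472, 499, 562, 594, 598, 643, 670, 674, 722, 730, 762.
n = 22.
P10: r = 3.1; ranks 3–4 are 272, 327; interpolating gives 277.5.
P90: r = 19.9; ranks 19–20 are 674, 722; interpolating gives 717.2.
Difference: 717.2 − 277.5 = 439.7.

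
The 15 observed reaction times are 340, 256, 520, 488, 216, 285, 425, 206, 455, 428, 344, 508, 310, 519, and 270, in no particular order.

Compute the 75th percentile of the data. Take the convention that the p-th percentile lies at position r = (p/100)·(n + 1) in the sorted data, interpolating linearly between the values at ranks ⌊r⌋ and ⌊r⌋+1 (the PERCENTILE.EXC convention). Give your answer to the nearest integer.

488

Sorted: 206, 216, 256, 270, 285, 310, 340, 344, 425, 428, 455, 488, 508, 519, 520.
n = 15.
r = (75/100)·(15 + 1) = 12.
r is an integer, so P75 is the value at rank 12: 488.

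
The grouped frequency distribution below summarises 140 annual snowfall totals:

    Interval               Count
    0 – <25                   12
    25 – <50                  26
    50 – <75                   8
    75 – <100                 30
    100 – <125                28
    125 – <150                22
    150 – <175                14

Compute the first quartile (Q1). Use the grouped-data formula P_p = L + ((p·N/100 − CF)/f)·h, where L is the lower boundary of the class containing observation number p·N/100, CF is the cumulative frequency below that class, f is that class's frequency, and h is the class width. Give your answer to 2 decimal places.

47.12

N = 140; target position k = 25/100 · 140 = 35.
Cumulative frequencies: 12, 38, 46, 76, 104, 126, 140.
Observation 35 falls in the class 25 – <50.
L = 25, CF = 12, f = 26, h = 25.
P25 = 25 + ((35 − 12)/26)·25 = 25 + 22.1154 = 47.1154.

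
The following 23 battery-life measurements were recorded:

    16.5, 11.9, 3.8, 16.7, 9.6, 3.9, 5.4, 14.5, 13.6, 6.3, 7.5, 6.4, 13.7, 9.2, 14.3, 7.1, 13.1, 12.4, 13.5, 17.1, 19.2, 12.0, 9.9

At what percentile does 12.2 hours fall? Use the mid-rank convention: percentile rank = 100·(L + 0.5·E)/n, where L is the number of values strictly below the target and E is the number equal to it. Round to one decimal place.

52.2

Sorted: 3.8, 3.9, 5.4, 6.3, 6.4, 7.1, 7.5, 9.2, 9.6, 9.9, 11.9, 12.0, 12.4, 13.1, 13.5, 13.6, 13.7, 14.3, 14.5, 16.5, 16.7, 17.1, 19.2.
Count below 12.2: L = 12; count equal: E = 0; n = 23.
Percentile rank = 100·(12 + 0.5·0)/23 = 100·12/23 = 52.17.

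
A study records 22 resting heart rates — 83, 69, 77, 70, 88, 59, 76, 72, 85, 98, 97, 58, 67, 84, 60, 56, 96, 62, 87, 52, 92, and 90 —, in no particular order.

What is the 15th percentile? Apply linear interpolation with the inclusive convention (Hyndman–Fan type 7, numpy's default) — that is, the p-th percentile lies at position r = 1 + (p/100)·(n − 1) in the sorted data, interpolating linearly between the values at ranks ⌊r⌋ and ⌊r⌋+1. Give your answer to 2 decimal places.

59.15

Sorted: 52, 56, 58, 59, 60, 62, 67, 69, 70, 72, 76, 77, 83, 84, 85, 87, 88, 90, 92, 96, 97, 98.
n = 22.
r = 1 + (15/100)·(22 − 1) = 1 + 3.15 = 4.15.
Rank 4 is 59 and rank 5 is 60.
Interpolate: 59 + 0.15·(60 − 59) = 59 + 0.15·1 = 59.15.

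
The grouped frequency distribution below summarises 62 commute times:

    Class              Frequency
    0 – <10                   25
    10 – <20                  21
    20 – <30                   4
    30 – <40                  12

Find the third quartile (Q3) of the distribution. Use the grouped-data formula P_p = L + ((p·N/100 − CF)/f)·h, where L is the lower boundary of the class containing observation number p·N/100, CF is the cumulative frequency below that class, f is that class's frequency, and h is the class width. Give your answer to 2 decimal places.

N = 62; target position k = 75/100 · 62 = 46.5.
Cumulative frequencies: 25, 46, 50, 62.
Observation 46.5 falls in the class 20 – <30.
L = 20, CF = 46, f = 4, h = 10.
P75 = 20 + ((46.5 − 46)/4)·10 = 20 + 1.25 = 21.25.

21.25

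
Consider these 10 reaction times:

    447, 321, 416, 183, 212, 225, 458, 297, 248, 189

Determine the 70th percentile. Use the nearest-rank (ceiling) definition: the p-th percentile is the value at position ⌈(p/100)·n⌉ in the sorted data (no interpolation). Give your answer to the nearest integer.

Sorted: 183, 189, 212, 225, 248, 297, 321, 416, 447, 458.
n = 10.
Position = ⌈70/100 · 10⌉ = ⌈7⌉ = 7.
The value at rank 7 is 321.

321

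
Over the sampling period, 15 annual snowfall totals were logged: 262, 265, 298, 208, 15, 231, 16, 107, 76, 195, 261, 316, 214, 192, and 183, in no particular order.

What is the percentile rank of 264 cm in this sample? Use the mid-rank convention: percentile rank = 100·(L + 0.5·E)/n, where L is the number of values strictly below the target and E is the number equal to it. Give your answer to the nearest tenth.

80.0

Sorted: 15, 16, 76, 107, 183, 192, 195, 208, 214, 231, 261, 262, 265, 298, 316.
Count below 264: L = 12; count equal: E = 0; n = 15.
Percentile rank = 100·(12 + 0.5·0)/15 = 100·12/15 = 80.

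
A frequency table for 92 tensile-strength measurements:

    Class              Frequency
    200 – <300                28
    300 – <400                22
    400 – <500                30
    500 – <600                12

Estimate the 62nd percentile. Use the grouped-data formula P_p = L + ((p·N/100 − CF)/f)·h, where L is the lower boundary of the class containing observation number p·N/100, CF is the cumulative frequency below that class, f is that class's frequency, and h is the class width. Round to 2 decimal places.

423.47

N = 92; target position k = 62/100 · 92 = 57.04.
Cumulative frequencies: 28, 50, 80, 92.
Observation 57.04 falls in the class 400 – <500.
L = 400, CF = 50, f = 30, h = 100.
P62 = 400 + ((57.04 − 50)/30)·100 = 400 + 23.4667 = 423.467.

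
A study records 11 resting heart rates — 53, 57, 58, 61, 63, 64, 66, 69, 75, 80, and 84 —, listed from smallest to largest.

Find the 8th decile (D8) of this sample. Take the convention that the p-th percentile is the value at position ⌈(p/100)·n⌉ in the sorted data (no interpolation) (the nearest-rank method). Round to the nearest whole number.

n = 11.
Position = ⌈80/100 · 11⌉ = ⌈8.8⌉ = 9.
The value at rank 9 is 75.

75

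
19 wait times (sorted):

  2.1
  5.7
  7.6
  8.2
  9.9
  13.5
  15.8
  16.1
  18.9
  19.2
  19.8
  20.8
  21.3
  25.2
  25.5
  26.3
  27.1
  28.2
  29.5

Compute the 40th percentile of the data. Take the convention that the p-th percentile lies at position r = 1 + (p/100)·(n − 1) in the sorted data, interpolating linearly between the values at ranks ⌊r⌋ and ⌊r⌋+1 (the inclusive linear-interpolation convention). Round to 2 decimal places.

16.66

n = 19.
r = 1 + (40/100)·(19 − 1) = 1 + 7.2 = 8.2.
Rank 8 is 16.1 and rank 9 is 18.9.
Interpolate: 16.1 + 0.2·(18.9 − 16.1) = 16.1 + 0.2·2.8 = 16.66.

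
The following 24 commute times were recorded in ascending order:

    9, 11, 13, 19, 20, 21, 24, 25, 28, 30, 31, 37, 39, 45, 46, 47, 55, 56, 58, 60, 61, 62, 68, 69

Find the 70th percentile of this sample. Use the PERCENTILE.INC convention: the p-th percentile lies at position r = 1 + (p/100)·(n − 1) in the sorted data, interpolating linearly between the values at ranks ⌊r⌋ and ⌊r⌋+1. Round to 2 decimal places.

55.10

n = 24.
r = 1 + (70/100)·(24 − 1) = 1 + 16.1 = 17.1.
Rank 17 is 55 and rank 18 is 56.
Interpolate: 55 + 0.1·(56 − 55) = 55 + 0.1·1 = 55.1.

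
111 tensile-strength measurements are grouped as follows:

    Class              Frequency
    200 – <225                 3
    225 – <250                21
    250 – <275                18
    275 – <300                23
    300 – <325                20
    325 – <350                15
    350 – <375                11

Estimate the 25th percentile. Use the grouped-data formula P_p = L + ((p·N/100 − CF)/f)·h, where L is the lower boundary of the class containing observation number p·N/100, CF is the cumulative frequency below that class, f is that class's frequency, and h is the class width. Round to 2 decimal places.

N = 111; target position k = 25/100 · 111 = 27.75.
Cumulative frequencies: 3, 24, 42, 65, 85, 100, 111.
Observation 27.75 falls in the class 250 – <275.
L = 250, CF = 24, f = 18, h = 25.
P25 = 250 + ((27.75 − 24)/18)·25 = 250 + 5.20833 = 255.208.

255.21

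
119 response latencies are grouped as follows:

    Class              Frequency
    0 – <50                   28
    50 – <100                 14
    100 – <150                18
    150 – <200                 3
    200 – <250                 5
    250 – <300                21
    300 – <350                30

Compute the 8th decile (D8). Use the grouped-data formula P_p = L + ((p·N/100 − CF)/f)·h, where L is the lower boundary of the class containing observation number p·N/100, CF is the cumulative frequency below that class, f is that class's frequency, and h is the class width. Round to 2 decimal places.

310.33

N = 119; target position k = 80/100 · 119 = 95.2.
Cumulative frequencies: 28, 42, 60, 63, 68, 89, 119.
Observation 95.2 falls in the class 300 – <350.
L = 300, CF = 89, f = 30, h = 50.
P80 = 300 + ((95.2 − 89)/30)·50 = 300 + 10.3333 = 310.333.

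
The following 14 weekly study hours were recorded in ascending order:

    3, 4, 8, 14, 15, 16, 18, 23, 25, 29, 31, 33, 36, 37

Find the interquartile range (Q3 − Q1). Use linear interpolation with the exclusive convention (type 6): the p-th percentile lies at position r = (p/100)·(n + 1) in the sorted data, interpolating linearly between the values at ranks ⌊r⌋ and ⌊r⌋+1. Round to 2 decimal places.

n = 14.
P25: r = 3.75; ranks 3–4 are 8, 14; interpolating gives 12.5.
P75: r = 11.25; ranks 11–12 are 31, 33; interpolating gives 31.5.
Difference: 31.5 − 12.5 = 19.

19.00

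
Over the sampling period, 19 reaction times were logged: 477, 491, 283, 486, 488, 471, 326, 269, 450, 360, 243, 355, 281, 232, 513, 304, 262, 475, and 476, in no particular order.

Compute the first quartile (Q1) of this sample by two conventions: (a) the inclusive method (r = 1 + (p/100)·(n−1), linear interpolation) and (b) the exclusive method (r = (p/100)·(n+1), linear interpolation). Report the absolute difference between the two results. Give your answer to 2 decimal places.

1.00

Sorted: 232, 243, 262, 269, 281, 283, 304, 326, 355, 360, 450, 471, 475, 476, 477, 486, 488, 491, 513.
n = 19.
(a) r = 5.5; between ranks 5 (281) and 6 (283): 282.
(b) r = 5 → value at rank 5 = 281.
|282 − 281| = 1.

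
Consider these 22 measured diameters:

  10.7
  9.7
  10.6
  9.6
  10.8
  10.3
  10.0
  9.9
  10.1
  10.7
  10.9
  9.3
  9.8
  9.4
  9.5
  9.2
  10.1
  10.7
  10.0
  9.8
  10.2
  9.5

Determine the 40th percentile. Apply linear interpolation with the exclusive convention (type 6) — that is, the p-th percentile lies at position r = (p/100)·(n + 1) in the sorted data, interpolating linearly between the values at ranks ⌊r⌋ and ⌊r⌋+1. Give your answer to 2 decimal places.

Sorted: 9.2, 9.3, 9.4, 9.5, 9.5, 9.6, 9.7, 9.8, 9.8, 9.9, 10.0, 10.0, 10.1, 10.1, 10.2, 10.3, 10.6, 10.7, 10.7, 10.7, 10.8, 10.9.
n = 22.
r = (40/100)·(22 + 1) = 9.2.
Rank 9 is 9.8 and rank 10 is 9.9.
Interpolate: 9.8 + 0.2·(9.9 − 9.8) = 9.8 + 0.2·0.1 = 9.82.

9.82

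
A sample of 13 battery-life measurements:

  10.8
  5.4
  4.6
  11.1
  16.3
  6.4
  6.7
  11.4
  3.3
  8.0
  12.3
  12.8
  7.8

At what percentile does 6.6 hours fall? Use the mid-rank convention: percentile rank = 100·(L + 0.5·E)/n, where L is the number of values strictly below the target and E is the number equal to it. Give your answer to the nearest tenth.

Sorted: 3.3, 4.6, 5.4, 6.4, 6.7, 7.8, 8.0, 10.8, 11.1, 11.4, 12.3, 12.8, 16.3.
Count below 6.6: L = 4; count equal: E = 0; n = 13.
Percentile rank = 100·(4 + 0.5·0)/13 = 100·4/13 = 30.77.

30.8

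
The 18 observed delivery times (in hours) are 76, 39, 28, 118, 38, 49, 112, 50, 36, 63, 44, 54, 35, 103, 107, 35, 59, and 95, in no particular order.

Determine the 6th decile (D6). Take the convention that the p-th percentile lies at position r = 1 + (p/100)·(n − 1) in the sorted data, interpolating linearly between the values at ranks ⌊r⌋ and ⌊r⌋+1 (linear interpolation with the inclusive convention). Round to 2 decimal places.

Sorted: 28, 35, 35, 36, 38, 39, 44, 49, 50, 54, 59, 63, 76, 95, 103, 107, 112, 118.
n = 18.
r = 1 + (60/100)·(18 − 1) = 1 + 10.2 = 11.2.
Rank 11 is 59 and rank 12 is 63.
Interpolate: 59 + 0.2·(63 − 59) = 59 + 0.2·4 = 59.8.

59.80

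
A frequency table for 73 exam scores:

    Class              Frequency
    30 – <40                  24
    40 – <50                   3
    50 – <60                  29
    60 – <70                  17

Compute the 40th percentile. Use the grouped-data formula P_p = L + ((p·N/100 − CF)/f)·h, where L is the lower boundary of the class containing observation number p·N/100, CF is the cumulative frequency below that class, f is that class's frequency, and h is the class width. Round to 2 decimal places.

N = 73; target position k = 40/100 · 73 = 29.2.
Cumulative frequencies: 24, 27, 56, 73.
Observation 29.2 falls in the class 50 – <60.
L = 50, CF = 27, f = 29, h = 10.
P40 = 50 + ((29.2 − 27)/29)·10 = 50 + 0.758621 = 50.7586.

50.76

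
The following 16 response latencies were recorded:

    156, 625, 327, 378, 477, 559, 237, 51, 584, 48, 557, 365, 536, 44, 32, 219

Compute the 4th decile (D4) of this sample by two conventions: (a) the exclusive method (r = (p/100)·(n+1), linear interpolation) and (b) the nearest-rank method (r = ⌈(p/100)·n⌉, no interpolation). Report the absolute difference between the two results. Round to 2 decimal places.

3.60

Sorted: 32, 44, 48, 51, 156, 219, 237, 327, 365, 378, 477, 536, 557, 559, 584, 625.
n = 16.
(a) r = 6.8; between ranks 6 (219) and 7 (237): 233.4.
(b) the nearest-rank method: rank 7 → 237.
|233.4 − 237| = 3.6.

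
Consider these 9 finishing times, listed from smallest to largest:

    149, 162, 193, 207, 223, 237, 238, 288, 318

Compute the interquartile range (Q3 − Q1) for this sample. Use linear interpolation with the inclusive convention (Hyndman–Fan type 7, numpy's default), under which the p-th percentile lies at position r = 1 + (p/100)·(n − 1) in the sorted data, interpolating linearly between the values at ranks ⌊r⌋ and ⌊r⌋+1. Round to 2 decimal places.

n = 9.
P25: r = 3 (integer) → 193.
P75: r = 7 (integer) → 238.
Difference: 238 − 193 = 45.

45.00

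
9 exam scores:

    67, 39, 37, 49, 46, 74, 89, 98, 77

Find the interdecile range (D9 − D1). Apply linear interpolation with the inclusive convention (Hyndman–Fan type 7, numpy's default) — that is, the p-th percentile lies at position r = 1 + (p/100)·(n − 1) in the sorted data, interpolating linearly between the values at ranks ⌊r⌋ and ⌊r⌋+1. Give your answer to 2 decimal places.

Sorted: 37, 39, 46, 49, 67, 74, 77, 89, 98.
n = 9.
P10: r = 1.8; ranks 1–2 are 37, 39; interpolating gives 38.6.
P90: r = 8.2; ranks 8–9 are 89, 98; interpolating gives 90.8.
Difference: 90.8 − 38.6 = 52.2.

52.20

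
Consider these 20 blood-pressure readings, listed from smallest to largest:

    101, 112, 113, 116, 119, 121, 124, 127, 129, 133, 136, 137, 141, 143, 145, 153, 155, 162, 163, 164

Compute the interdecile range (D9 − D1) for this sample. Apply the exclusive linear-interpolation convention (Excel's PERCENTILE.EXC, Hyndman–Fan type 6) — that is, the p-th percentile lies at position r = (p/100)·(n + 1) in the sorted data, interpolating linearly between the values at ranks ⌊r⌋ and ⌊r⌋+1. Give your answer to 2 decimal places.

50.80

n = 20.
P10: r = 2.1; ranks 2–3 are 112, 113; interpolating gives 112.1.
P90: r = 18.9; ranks 18–19 are 162, 163; interpolating gives 162.9.
Difference: 162.9 − 112.1 = 50.8.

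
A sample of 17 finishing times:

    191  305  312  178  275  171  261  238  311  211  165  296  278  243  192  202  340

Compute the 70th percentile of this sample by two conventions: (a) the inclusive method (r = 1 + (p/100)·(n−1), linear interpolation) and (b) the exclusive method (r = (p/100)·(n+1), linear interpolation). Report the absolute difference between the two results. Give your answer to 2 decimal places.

Sorted: 165, 171, 178, 191, 192, 202, 211, 238, 243, 261, 275, 278, 296, 305, 311, 312, 340.
n = 17.
(a) r = 12.2; between ranks 12 (278) and 13 (296): 281.6.
(b) r = 12.6; between ranks 12 (278) and 13 (296): 288.8.
|281.6 − 288.8| = 7.2.

7.20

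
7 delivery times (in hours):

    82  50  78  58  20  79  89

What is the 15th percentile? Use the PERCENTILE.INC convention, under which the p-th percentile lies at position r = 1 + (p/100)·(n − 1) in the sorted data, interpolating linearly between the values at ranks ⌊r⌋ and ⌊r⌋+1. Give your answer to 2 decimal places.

47.00

Sorted: 20, 50, 58, 78, 79, 82, 89.
n = 7.
r = 1 + (15/100)·(7 − 1) = 1 + 0.9 = 1.9.
Rank 1 is 20 and rank 2 is 50.
Interpolate: 20 + 0.9·(50 − 20) = 20 + 0.9·30 = 47.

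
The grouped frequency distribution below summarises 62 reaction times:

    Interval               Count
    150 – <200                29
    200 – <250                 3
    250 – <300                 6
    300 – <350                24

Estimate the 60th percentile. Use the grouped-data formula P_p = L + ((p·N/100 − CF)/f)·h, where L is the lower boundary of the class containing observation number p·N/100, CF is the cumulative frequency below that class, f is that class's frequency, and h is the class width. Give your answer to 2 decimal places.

293.33

N = 62; target position k = 60/100 · 62 = 37.2.
Cumulative frequencies: 29, 32, 38, 62.
Observation 37.2 falls in the class 250 – <300.
L = 250, CF = 32, f = 6, h = 50.
P60 = 250 + ((37.2 − 32)/6)·50 = 250 + 43.3333 = 293.333.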